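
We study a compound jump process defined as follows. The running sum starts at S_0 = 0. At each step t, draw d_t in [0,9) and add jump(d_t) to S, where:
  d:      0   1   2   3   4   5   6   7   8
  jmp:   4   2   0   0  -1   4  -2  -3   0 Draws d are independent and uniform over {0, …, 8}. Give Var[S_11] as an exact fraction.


4774/81

Outcome values over d=0..8: [4, 2, 0, 0, -1, 4, -2, -3, 0]
Σy = 4, Σy² = 50, M = 9
μ = 4/9 = 4/9,  σ² = 50/9 − (4/9)² = 434/81
Independent increments: Var[S_11] = 11·σ² = 11·(434/81) = 4774/81


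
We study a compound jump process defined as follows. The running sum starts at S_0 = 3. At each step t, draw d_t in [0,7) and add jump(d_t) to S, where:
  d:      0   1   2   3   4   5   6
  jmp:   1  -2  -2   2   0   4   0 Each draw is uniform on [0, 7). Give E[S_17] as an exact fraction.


72/7

Outcome values over d=0..6: [1, -2, -2, 2, 0, 4, 0]
Σy = 3, Σy² = 29, M = 7
μ = 3/7 = 3/7,  σ² = 29/7 − (3/7)² = 194/49
E[S_17] = 3 + 17·(3/7) = 72/7


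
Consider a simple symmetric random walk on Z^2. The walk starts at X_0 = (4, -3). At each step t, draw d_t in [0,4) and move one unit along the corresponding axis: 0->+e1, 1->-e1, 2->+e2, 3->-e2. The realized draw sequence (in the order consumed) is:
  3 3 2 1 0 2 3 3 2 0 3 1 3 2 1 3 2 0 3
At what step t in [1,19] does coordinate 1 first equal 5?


t=0: X=(4, -3), d=3 → -e2, X_1=(4, -4)
t=1: X=(4, -4), d=3 → -e2, X_2=(4, -5)
t=2: X=(4, -5), d=2 → +e2, X_3=(4, -4)
t=3: X=(4, -4), d=1 → -e1, X_4=(3, -4)
t=4: X=(3, -4), d=0 → +e1, X_5=(4, -4)
t=5: X=(4, -4), d=2 → +e2, X_6=(4, -3)
t=6: X=(4, -3), d=3 → -e2, X_7=(4, -4)
t=7: X=(4, -4), d=3 → -e2, X_8=(4, -5)
t=8: X=(4, -5), d=2 → +e2, X_9=(4, -4)
t=9: X=(4, -4), d=0 → +e1, X_10=(5, -4)
t=10: X=(5, -4), d=3 → -e2, X_11=(5, -5)
t=11: X=(5, -5), d=1 → -e1, X_12=(4, -5)
t=12: X=(4, -5), d=3 → -e2, X_13=(4, -6)
t=13: X=(4, -6), d=2 → +e2, X_14=(4, -5)
t=14: X=(4, -5), d=1 → -e1, X_15=(3, -5)
t=15: X=(3, -5), d=3 → -e2, X_16=(3, -6)
t=16: X=(3, -6), d=2 → +e2, X_17=(3, -5)
t=17: X=(3, -5), d=0 → +e1, X_18=(4, -5)
t=18: X=(4, -5), d=3 → -e2, X_19=(4, -6)

10


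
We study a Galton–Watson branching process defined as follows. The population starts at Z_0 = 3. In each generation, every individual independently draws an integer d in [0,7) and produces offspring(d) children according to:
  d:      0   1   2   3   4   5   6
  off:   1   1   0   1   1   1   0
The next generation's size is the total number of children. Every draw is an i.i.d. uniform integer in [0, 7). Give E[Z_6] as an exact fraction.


Outcome values over d=0..6: [1, 1, 0, 1, 1, 1, 0]
Σy = 5, Σy² = 5, M = 7
μ = 5/7 = 5/7,  σ² = 5/7 − (5/7)² = 10/49
E[Z_0] = 3
E[Z_1] = 5/7·E[Z_0] = 15/7
E[Z_2] = 5/7·E[Z_1] = 75/49
E[Z_3] = 5/7·E[Z_2] = 375/343
E[Z_4] = 5/7·E[Z_3] = 1875/2401
E[Z_5] = 5/7·E[Z_4] = 9375/16807
E[Z_6] = 5/7·E[Z_5] = 46875/117649

46875/117649


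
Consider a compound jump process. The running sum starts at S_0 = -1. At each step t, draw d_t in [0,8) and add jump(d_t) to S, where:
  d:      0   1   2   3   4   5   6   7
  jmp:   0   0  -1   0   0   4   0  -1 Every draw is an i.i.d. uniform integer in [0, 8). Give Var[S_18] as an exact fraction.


315/8

Outcome values over d=0..7: [0, 0, -1, 0, 0, 4, 0, -1]
Σy = 2, Σy² = 18, M = 8
μ = 2/8 = 1/4,  σ² = 18/8 − (1/4)² = 35/16
Independent increments: Var[S_18] = 18·σ² = 18·(35/16) = 315/8


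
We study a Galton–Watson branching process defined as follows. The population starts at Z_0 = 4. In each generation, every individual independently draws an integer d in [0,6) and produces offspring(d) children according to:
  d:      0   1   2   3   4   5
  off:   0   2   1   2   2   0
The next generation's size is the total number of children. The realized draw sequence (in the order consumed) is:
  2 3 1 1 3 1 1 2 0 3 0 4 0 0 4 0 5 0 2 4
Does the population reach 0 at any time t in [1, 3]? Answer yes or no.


gen 0: Z_0=4, draws=[2, 3, 1, 1], offspring=[1, 2, 2, 2], Z_1=7
gen 1: Z_1=7, draws=[3, 1, 1, 2, 0, 3, 0], offspring=[2, 2, 2, 1, 0, 2, 0], Z_2=9
gen 2: Z_2=9, draws=[4, 0, 0, 4, 0, 5, 0, 2, 4], offspring=[2, 0, 0, 2, 0, 0, 0, 1, 2], Z_3=7

no


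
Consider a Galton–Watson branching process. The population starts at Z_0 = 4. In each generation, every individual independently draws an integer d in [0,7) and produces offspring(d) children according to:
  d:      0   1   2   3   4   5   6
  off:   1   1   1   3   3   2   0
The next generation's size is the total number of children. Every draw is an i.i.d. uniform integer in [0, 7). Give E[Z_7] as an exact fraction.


77948684/823543

Outcome values over d=0..6: [1, 1, 1, 3, 3, 2, 0]
Σy = 11, Σy² = 25, M = 7
μ = 11/7 = 11/7,  σ² = 25/7 − (11/7)² = 54/49
E[Z_0] = 4
E[Z_1] = 11/7·E[Z_0] = 44/7
E[Z_2] = 11/7·E[Z_1] = 484/49
E[Z_3] = 11/7·E[Z_2] = 5324/343
E[Z_4] = 11/7·E[Z_3] = 58564/2401
E[Z_5] = 11/7·E[Z_4] = 644204/16807
E[Z_6] = 11/7·E[Z_5] = 7086244/117649
E[Z_7] = 11/7·E[Z_6] = 77948684/823543


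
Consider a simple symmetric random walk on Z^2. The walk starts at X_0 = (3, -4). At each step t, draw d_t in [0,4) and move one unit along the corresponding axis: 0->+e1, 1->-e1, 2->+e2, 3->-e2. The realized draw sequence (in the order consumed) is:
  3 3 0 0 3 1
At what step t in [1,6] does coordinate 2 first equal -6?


2

t=0: X=(3, -4), d=3 → -e2, X_1=(3, -5)
t=1: X=(3, -5), d=3 → -e2, X_2=(3, -6)
t=2: X=(3, -6), d=0 → +e1, X_3=(4, -6)
t=3: X=(4, -6), d=0 → +e1, X_4=(5, -6)
t=4: X=(5, -6), d=3 → -e2, X_5=(5, -7)
t=5: X=(5, -7), d=1 → -e1, X_6=(4, -7)


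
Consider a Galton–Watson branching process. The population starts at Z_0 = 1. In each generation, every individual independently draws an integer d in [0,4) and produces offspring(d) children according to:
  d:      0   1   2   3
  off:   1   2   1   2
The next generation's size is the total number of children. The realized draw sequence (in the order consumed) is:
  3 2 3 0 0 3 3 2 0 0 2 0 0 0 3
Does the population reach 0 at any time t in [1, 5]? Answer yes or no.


gen 0: Z_0=1, draws=[3], offspring=[2], Z_1=2
gen 1: Z_1=2, draws=[2, 3], offspring=[1, 2], Z_2=3
gen 2: Z_2=3, draws=[0, 0, 3], offspring=[1, 1, 2], Z_3=4
gen 3: Z_3=4, draws=[3, 2, 0, 0], offspring=[2, 1, 1, 1], Z_4=5
gen 4: Z_4=5, draws=[2, 0, 0, 0, 3], offspring=[1, 1, 1, 1, 2], Z_5=6

no


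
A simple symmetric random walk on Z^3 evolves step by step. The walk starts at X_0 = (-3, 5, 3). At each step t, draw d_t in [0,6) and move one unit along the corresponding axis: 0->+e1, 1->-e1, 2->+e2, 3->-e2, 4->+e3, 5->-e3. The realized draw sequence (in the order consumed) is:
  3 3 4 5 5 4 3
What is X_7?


(-3, 2, 3)

t=0: X=(-3, 5, 3), d=3 → -e2, X_1=(-3, 4, 3)
t=1: X=(-3, 4, 3), d=3 → -e2, X_2=(-3, 3, 3)
t=2: X=(-3, 3, 3), d=4 → +e3, X_3=(-3, 3, 4)
t=3: X=(-3, 3, 4), d=5 → -e3, X_4=(-3, 3, 3)
t=4: X=(-3, 3, 3), d=5 → -e3, X_5=(-3, 3, 2)
t=5: X=(-3, 3, 2), d=4 → +e3, X_6=(-3, 3, 3)
t=6: X=(-3, 3, 3), d=3 → -e2, X_7=(-3, 2, 3)


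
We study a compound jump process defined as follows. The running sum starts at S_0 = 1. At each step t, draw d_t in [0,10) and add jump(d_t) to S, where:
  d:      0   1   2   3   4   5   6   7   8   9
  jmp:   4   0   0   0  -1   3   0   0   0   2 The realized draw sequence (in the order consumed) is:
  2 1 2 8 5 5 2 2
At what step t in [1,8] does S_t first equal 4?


t=0: S=1, d=2, jump=0, S_1=1
t=1: S=1, d=1, jump=0, S_2=1
t=2: S=1, d=2, jump=0, S_3=1
t=3: S=1, d=8, jump=0, S_4=1
t=4: S=1, d=5, jump=3, S_5=4
t=5: S=4, d=5, jump=3, S_6=7
t=6: S=7, d=2, jump=0, S_7=7
t=7: S=7, d=2, jump=0, S_8=7

5


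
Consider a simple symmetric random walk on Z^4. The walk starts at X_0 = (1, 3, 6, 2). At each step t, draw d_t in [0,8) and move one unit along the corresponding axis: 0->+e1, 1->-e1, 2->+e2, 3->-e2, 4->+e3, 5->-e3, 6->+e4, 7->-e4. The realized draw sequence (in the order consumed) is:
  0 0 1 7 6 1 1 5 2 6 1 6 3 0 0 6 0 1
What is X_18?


(1, 3, 5, 5)

t=0: X=(1, 3, 6, 2), d=0 → +e1, X_1=(2, 3, 6, 2)
t=1: X=(2, 3, 6, 2), d=0 → +e1, X_2=(3, 3, 6, 2)
t=2: X=(3, 3, 6, 2), d=1 → -e1, X_3=(2, 3, 6, 2)
t=3: X=(2, 3, 6, 2), d=7 → -e4, X_4=(2, 3, 6, 1)
t=4: X=(2, 3, 6, 1), d=6 → +e4, X_5=(2, 3, 6, 2)
t=5: X=(2, 3, 6, 2), d=1 → -e1, X_6=(1, 3, 6, 2)
t=6: X=(1, 3, 6, 2), d=1 → -e1, X_7=(0, 3, 6, 2)
t=7: X=(0, 3, 6, 2), d=5 → -e3, X_8=(0, 3, 5, 2)
t=8: X=(0, 3, 5, 2), d=2 → +e2, X_9=(0, 4, 5, 2)
t=9: X=(0, 4, 5, 2), d=6 → +e4, X_10=(0, 4, 5, 3)
t=10: X=(0, 4, 5, 3), d=1 → -e1, X_11=(-1, 4, 5, 3)
t=11: X=(-1, 4, 5, 3), d=6 → +e4, X_12=(-1, 4, 5, 4)
t=12: X=(-1, 4, 5, 4), d=3 → -e2, X_13=(-1, 3, 5, 4)
t=13: X=(-1, 3, 5, 4), d=0 → +e1, X_14=(0, 3, 5, 4)
t=14: X=(0, 3, 5, 4), d=0 → +e1, X_15=(1, 3, 5, 4)
t=15: X=(1, 3, 5, 4), d=6 → +e4, X_16=(1, 3, 5, 5)
t=16: X=(1, 3, 5, 5), d=0 → +e1, X_17=(2, 3, 5, 5)
t=17: X=(2, 3, 5, 5), d=1 → -e1, X_18=(1, 3, 5, 5)


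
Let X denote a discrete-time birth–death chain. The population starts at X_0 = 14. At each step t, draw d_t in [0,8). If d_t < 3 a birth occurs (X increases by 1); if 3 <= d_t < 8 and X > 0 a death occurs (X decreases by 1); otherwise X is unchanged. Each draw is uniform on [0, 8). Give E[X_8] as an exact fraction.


X can drop by at most 1 per step and X_0 = 14 > T = 8, so X_t >= 14 − t >= 6 > 0 for every t <= 8: the floor at 0 (the 'and X > 0' condition) never binds. Hence X_8 = X_0 + Σ_{t<8} Y_t with i.i.d. increments Y_t = y(d_t) ∈ {+1, −1, 0}.
Outcome values over d=0..7: [1, 1, 1, -1, -1, -1, -1, -1]
Σy = -2, Σy² = 8, M = 8
μ = -2/8 = -1/4,  σ² = 8/8 − (-1/4)² = 15/16
E[X_8] = 14 + 8·(-1/4) = 12

12


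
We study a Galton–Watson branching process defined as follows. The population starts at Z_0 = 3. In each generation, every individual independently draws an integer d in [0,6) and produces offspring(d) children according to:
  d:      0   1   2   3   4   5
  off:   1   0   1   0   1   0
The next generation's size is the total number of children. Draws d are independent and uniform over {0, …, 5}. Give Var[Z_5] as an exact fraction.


93/1024

Outcome values over d=0..5: [1, 0, 1, 0, 1, 0]
Σy = 3, Σy² = 3, M = 6
μ = 3/6 = 1/2,  σ² = 3/6 − (1/2)² = 1/4
V_0 = 0, E_0 = 3
V_1 = 1/4·E_0 + (1/2)²·V_0 = 3/4;  E_1 = 3/2
V_2 = 1/4·E_1 + (1/2)²·V_1 = 9/16;  E_2 = 3/4
V_3 = 1/4·E_2 + (1/2)²·V_2 = 21/64;  E_3 = 3/8
V_4 = 1/4·E_3 + (1/2)²·V_3 = 45/256;  E_4 = 3/16
V_5 = 1/4·E_4 + (1/2)²·V_4 = 93/1024;  E_5 = 3/32


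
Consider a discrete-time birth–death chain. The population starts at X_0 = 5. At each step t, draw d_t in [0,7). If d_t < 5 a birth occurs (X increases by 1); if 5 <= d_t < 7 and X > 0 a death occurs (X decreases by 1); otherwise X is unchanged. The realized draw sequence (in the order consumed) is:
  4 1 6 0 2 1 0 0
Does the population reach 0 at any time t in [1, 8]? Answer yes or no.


no

t=0: X=5, d=4 → birth, X_1=6
t=1: X=6, d=1 → birth, X_2=7
t=2: X=7, d=6 → death, X_3=6
t=3: X=6, d=0 → birth, X_4=7
t=4: X=7, d=2 → birth, X_5=8
t=5: X=8, d=1 → birth, X_6=9
t=6: X=9, d=0 → birth, X_7=10
t=7: X=10, d=0 → birth, X_8=11


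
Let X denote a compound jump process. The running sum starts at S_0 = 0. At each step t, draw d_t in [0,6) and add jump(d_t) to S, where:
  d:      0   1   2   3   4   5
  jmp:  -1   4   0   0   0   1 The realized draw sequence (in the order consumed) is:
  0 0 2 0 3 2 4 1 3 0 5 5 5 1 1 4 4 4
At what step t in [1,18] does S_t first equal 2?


t=0: S=0, d=0, jump=-1, S_1=-1
t=1: S=-1, d=0, jump=-1, S_2=-2
t=2: S=-2, d=2, jump=0, S_3=-2
t=3: S=-2, d=0, jump=-1, S_4=-3
t=4: S=-3, d=3, jump=0, S_5=-3
t=5: S=-3, d=2, jump=0, S_6=-3
t=6: S=-3, d=4, jump=0, S_7=-3
t=7: S=-3, d=1, jump=4, S_8=1
t=8: S=1, d=3, jump=0, S_9=1
t=9: S=1, d=0, jump=-1, S_10=0
t=10: S=0, d=5, jump=1, S_11=1
t=11: S=1, d=5, jump=1, S_12=2
t=12: S=2, d=5, jump=1, S_13=3
t=13: S=3, d=1, jump=4, S_14=7
t=14: S=7, d=1, jump=4, S_15=11
t=15: S=11, d=4, jump=0, S_16=11
t=16: S=11, d=4, jump=0, S_17=11
t=17: S=11, d=4, jump=0, S_18=11

12


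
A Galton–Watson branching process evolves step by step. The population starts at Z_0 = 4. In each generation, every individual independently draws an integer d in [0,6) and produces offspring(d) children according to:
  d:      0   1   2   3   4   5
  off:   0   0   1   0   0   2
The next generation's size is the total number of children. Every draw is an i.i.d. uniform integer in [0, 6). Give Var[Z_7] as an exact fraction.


Outcome values over d=0..5: [0, 0, 1, 0, 0, 2]
Σy = 3, Σy² = 5, M = 6
μ = 3/6 = 1/2,  σ² = 5/6 − (1/2)² = 7/12
V_0 = 0, E_0 = 4
V_1 = 7/12·E_0 + (1/2)²·V_0 = 7/3;  E_1 = 2
V_2 = 7/12·E_1 + (1/2)²·V_1 = 7/4;  E_2 = 1
V_3 = 7/12·E_2 + (1/2)²·V_2 = 49/48;  E_3 = 1/2
V_4 = 7/12·E_3 + (1/2)²·V_3 = 35/64;  E_4 = 1/4
V_5 = 7/12·E_4 + (1/2)²·V_4 = 217/768;  E_5 = 1/8
V_6 = 7/12·E_5 + (1/2)²·V_5 = 147/1024;  E_6 = 1/16
V_7 = 7/12·E_6 + (1/2)²·V_6 = 889/12288;  E_7 = 1/32

889/12288


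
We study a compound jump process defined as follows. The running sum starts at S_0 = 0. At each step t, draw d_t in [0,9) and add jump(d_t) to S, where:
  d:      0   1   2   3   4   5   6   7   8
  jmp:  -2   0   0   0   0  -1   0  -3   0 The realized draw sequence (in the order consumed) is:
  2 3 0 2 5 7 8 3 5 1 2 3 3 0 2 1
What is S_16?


-9

t=0: S=0, d=2, jump=0, S_1=0
t=1: S=0, d=3, jump=0, S_2=0
t=2: S=0, d=0, jump=-2, S_3=-2
t=3: S=-2, d=2, jump=0, S_4=-2
t=4: S=-2, d=5, jump=-1, S_5=-3
t=5: S=-3, d=7, jump=-3, S_6=-6
t=6: S=-6, d=8, jump=0, S_7=-6
t=7: S=-6, d=3, jump=0, S_8=-6
t=8: S=-6, d=5, jump=-1, S_9=-7
t=9: S=-7, d=1, jump=0, S_10=-7
t=10: S=-7, d=2, jump=0, S_11=-7
t=11: S=-7, d=3, jump=0, S_12=-7
t=12: S=-7, d=3, jump=0, S_13=-7
t=13: S=-7, d=0, jump=-2, S_14=-9
t=14: S=-9, d=2, jump=0, S_15=-9
t=15: S=-9, d=1, jump=0, S_16=-9


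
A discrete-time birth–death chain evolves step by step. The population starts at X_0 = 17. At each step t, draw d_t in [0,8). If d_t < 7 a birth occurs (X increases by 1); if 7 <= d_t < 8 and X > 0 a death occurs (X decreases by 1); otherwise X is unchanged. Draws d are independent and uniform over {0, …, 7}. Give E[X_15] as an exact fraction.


X can drop by at most 1 per step and X_0 = 17 > T = 15, so X_t >= 17 − t >= 2 > 0 for every t <= 15: the floor at 0 (the 'and X > 0' condition) never binds. Hence X_15 = X_0 + Σ_{t<15} Y_t with i.i.d. increments Y_t = y(d_t) ∈ {+1, −1, 0}.
Outcome values over d=0..7: [1, 1, 1, 1, 1, 1, 1, -1]
Σy = 6, Σy² = 8, M = 8
μ = 6/8 = 3/4,  σ² = 8/8 − (3/4)² = 7/16
E[X_15] = 17 + 15·(3/4) = 113/4

113/4


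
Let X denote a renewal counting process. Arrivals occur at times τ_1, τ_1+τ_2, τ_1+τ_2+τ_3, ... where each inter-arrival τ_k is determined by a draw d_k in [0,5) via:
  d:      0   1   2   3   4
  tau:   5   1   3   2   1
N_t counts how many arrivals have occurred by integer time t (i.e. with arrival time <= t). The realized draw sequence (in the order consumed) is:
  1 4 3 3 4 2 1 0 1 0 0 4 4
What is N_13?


draw d_1=1: τ_1=1, arrival time A_1=1
draw d_2=4: τ_2=1, arrival time A_2=2
draw d_3=3: τ_3=2, arrival time A_3=4
draw d_4=3: τ_4=2, arrival time A_4=6
draw d_5=4: τ_5=1, arrival time A_5=7
draw d_6=2: τ_6=3, arrival time A_6=10
draw d_7=1: τ_7=1, arrival time A_7=11
draw d_8=0: τ_8=5, arrival time A_8=16
draw d_9=1: τ_9=1, arrival time A_9=17
draw d_10=0: τ_10=5, arrival time A_10=22
draw d_11=0: τ_11=5, arrival time A_11=27
draw d_12=4: τ_12=1, arrival time A_12=28
draw d_13=4: τ_13=1, arrival time A_13=29
N_t over t=0..13: 0:0 1:1 2:2 3:2 4:3 5:3 6:4 7:5 8:5 9:5 10:6 11:7 12:7 13:7

7


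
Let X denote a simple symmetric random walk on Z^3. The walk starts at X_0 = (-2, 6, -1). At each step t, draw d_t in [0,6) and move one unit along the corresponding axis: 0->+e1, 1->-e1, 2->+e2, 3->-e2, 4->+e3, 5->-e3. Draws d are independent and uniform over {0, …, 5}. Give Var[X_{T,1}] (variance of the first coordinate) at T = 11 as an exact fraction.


Outcome values over d=0..5: [1, -1, 0, 0, 0, 0]
Σy = 0, Σy² = 2, M = 6
μ = 0/6 = 0,  σ² = 2/6 − (0)² = 1/3
Independent increments: Var[X_11] = 11·σ² = 11·(1/3) = 11/3

11/3


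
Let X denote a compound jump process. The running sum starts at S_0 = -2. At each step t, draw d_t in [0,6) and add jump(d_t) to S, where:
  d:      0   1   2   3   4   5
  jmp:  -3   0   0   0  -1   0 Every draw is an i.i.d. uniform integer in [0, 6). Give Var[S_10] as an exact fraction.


110/9

Outcome values over d=0..5: [-3, 0, 0, 0, -1, 0]
Σy = -4, Σy² = 10, M = 6
μ = -4/6 = -2/3,  σ² = 10/6 − (-2/3)² = 11/9
Independent increments: Var[S_10] = 10·σ² = 10·(11/9) = 110/9


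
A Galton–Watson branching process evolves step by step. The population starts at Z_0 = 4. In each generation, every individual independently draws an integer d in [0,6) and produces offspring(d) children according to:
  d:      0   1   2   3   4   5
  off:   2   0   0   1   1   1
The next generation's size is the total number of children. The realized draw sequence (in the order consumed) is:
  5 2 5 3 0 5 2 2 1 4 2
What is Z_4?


gen 0: Z_0=4, draws=[5, 2, 5, 3], offspring=[1, 0, 1, 1], Z_1=3
gen 1: Z_1=3, draws=[0, 5, 2], offspring=[2, 1, 0], Z_2=3
gen 2: Z_2=3, draws=[2, 1, 4], offspring=[0, 0, 1], Z_3=1
gen 3: Z_3=1, draws=[2], offspring=[0], Z_4=0

0


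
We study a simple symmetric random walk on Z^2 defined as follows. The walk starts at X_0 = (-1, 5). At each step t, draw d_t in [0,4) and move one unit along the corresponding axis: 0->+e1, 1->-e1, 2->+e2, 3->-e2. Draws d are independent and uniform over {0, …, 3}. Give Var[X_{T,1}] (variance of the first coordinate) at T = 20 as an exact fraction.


Outcome values over d=0..3: [1, -1, 0, 0]
Σy = 0, Σy² = 2, M = 4
μ = 0/4 = 0,  σ² = 2/4 − (0)² = 1/2
Independent increments: Var[X_20] = 20·σ² = 20·(1/2) = 10

10


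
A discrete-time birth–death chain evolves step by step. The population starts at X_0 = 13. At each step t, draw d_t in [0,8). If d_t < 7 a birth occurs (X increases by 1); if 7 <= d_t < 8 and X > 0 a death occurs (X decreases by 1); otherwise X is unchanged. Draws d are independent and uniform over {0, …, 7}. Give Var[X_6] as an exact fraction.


X can drop by at most 1 per step and X_0 = 13 > T = 6, so X_t >= 13 − t >= 7 > 0 for every t <= 6: the floor at 0 (the 'and X > 0' condition) never binds. Hence X_6 = X_0 + Σ_{t<6} Y_t with i.i.d. increments Y_t = y(d_t) ∈ {+1, −1, 0}.
Outcome values over d=0..7: [1, 1, 1, 1, 1, 1, 1, -1]
Σy = 6, Σy² = 8, M = 8
μ = 6/8 = 3/4,  σ² = 8/8 − (3/4)² = 7/16
Independent increments: Var[X_6] = 6·σ² = 6·(7/16) = 21/8

21/8


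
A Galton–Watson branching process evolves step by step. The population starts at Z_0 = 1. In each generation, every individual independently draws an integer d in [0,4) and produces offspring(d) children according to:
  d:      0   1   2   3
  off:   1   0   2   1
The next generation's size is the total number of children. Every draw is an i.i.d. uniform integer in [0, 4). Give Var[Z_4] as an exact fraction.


Outcome values over d=0..3: [1, 0, 2, 1]
Σy = 4, Σy² = 6, M = 4
μ = 4/4 = 1,  σ² = 6/4 − (1)² = 1/2
V_0 = 0, E_0 = 1
V_1 = 1/2·E_0 + (1)²·V_0 = 1/2;  E_1 = 1
V_2 = 1/2·E_1 + (1)²·V_1 = 1;  E_2 = 1
V_3 = 1/2·E_2 + (1)²·V_2 = 3/2;  E_3 = 1
V_4 = 1/2·E_3 + (1)²·V_3 = 2;  E_4 = 1

2


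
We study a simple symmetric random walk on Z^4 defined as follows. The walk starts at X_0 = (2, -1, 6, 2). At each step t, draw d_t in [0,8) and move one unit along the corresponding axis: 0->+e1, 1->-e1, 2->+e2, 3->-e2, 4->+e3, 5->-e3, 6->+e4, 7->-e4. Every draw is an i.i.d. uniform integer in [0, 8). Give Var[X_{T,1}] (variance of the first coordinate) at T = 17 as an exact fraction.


Outcome values over d=0..7: [1, -1, 0, 0, 0, 0, 0, 0]
Σy = 0, Σy² = 2, M = 8
μ = 0/8 = 0,  σ² = 2/8 − (0)² = 1/4
Independent increments: Var[X_17] = 17·σ² = 17·(1/4) = 17/4

17/4


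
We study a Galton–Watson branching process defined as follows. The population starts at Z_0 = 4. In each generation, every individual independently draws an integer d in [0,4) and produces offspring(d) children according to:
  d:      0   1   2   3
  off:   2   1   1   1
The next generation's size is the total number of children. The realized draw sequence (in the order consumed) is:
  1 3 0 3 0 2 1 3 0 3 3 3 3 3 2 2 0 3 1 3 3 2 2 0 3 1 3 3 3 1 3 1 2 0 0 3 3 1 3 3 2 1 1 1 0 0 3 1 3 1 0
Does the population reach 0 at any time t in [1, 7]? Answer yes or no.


no

gen 0: Z_0=4, draws=[1, 3, 0, 3], offspring=[1, 1, 2, 1], Z_1=5
gen 1: Z_1=5, draws=[0, 2, 1, 3, 0], offspring=[2, 1, 1, 1, 2], Z_2=7
gen 2: Z_2=7, draws=[3, 3, 3, 3, 3, 2, 2], offspring=[1, 1, 1, 1, 1, 1, 1], Z_3=7
gen 3: Z_3=7, draws=[0, 3, 1, 3, 3, 2, 2], offspring=[2, 1, 1, 1, 1, 1, 1], Z_4=8
gen 4: Z_4=8, draws=[0, 3, 1, 3, 3, 3, 1, 3], offspring=[2, 1, 1, 1, 1, 1, 1, 1], Z_5=9
gen 5: Z_5=9, draws=[1, 2, 0, 0, 3, 3, 1, 3, 3], offspring=[1, 1, 2, 2, 1, 1, 1, 1, 1], Z_6=11
gen 6: Z_6=11, draws=[2, 1, 1, 1, 0, 0, 3, 1, 3, 1, 0], offspring=[1, 1, 1, 1, 2, 2, 1, 1, 1, 1, 2], Z_7=14


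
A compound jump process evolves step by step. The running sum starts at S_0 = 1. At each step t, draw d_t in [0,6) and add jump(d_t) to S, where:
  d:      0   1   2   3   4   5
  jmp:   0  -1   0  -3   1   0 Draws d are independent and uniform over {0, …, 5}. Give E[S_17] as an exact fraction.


Outcome values over d=0..5: [0, -1, 0, -3, 1, 0]
Σy = -3, Σy² = 11, M = 6
μ = -3/6 = -1/2,  σ² = 11/6 − (-1/2)² = 19/12
E[S_17] = 1 + 17·(-1/2) = -15/2

-15/2


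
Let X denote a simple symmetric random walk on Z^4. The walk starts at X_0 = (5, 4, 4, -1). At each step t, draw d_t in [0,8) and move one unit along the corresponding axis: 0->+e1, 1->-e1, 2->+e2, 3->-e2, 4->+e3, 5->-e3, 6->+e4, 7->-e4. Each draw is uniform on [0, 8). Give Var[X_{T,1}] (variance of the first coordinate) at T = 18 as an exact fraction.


Outcome values over d=0..7: [1, -1, 0, 0, 0, 0, 0, 0]
Σy = 0, Σy² = 2, M = 8
μ = 0/8 = 0,  σ² = 2/8 − (0)² = 1/4
Independent increments: Var[X_18] = 18·σ² = 18·(1/4) = 9/2

9/2


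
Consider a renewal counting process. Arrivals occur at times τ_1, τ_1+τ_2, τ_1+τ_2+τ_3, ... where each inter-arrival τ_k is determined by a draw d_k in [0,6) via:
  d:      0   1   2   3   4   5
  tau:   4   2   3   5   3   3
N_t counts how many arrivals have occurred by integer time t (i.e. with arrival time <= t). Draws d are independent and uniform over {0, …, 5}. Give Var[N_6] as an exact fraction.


12095/46656

Inter-arrival values over d=0..5: [4, 2, 3, 5, 3, 3]
Each d has probability 1/6, so the pmf of τ is: f(2) = 1/6, f(3) = 1/2, f(4) = 1/6, f(5) = 1/6
Let p_n(j) = P(N_n = j), with p_0 = [1]. Condition on τ_1: p_n(0) = P(τ > n), and for j >= 1, p_n(j) = Σ_{k<=n} f(k)·p_{n−k}(j−1)
p_1 = [1]  (j = 0)
p_2 = [5/6, 1/6]  (j = 0..1)
p_3 = [1/3, 2/3]  (j = 0..1)
p_4 = [1/6, 29/36, 1/36]  (j = 0..2)
p_5 = [0, 29/36, 7/36]  (j = 0..2)
p_6 = [0, 1/2, 107/216, 1/216]  (j = 0..3)
E[N_6] = Σ j·p_6(j) = 325/216;  E[N_6²] = Σ j²·p_6(j) = 545/216
Var[N_6] = 545/216 − (325/216)² = 12095/46656


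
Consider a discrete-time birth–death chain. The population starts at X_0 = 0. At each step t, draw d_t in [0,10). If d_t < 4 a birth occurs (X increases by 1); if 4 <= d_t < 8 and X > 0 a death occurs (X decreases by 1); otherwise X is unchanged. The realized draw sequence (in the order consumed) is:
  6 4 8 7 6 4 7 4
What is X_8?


t=0: X=0, d=6 → hold, X_1=0
t=1: X=0, d=4 → hold, X_2=0
t=2: X=0, d=8 → hold, X_3=0
t=3: X=0, d=7 → hold, X_4=0
t=4: X=0, d=6 → hold, X_5=0
t=5: X=0, d=4 → hold, X_6=0
t=6: X=0, d=7 → hold, X_7=0
t=7: X=0, d=4 → hold, X_8=0

0


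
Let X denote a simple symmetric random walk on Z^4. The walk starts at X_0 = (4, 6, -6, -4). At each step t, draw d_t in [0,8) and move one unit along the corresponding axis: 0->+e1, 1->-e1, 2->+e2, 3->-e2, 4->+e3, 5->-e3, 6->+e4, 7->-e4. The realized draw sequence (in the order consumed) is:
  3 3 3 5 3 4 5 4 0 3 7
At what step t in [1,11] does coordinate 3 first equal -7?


4

t=0: X=(4, 6, -6, -4), d=3 → -e2, X_1=(4, 5, -6, -4)
t=1: X=(4, 5, -6, -4), d=3 → -e2, X_2=(4, 4, -6, -4)
t=2: X=(4, 4, -6, -4), d=3 → -e2, X_3=(4, 3, -6, -4)
t=3: X=(4, 3, -6, -4), d=5 → -e3, X_4=(4, 3, -7, -4)
t=4: X=(4, 3, -7, -4), d=3 → -e2, X_5=(4, 2, -7, -4)
t=5: X=(4, 2, -7, -4), d=4 → +e3, X_6=(4, 2, -6, -4)
t=6: X=(4, 2, -6, -4), d=5 → -e3, X_7=(4, 2, -7, -4)
t=7: X=(4, 2, -7, -4), d=4 → +e3, X_8=(4, 2, -6, -4)
t=8: X=(4, 2, -6, -4), d=0 → +e1, X_9=(5, 2, -6, -4)
t=9: X=(5, 2, -6, -4), d=3 → -e2, X_10=(5, 1, -6, -4)
t=10: X=(5, 1, -6, -4), d=7 → -e4, X_11=(5, 1, -6, -5)


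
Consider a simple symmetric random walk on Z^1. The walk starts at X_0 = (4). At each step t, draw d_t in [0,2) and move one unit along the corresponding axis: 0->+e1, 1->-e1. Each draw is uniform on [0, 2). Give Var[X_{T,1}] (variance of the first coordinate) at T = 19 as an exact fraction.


19

Outcome values over d=0..1: [1, -1]
Σy = 0, Σy² = 2, M = 2
μ = 0/2 = 0,  σ² = 2/2 − (0)² = 1
Independent increments: Var[X_19] = 19·σ² = 19·(1) = 19


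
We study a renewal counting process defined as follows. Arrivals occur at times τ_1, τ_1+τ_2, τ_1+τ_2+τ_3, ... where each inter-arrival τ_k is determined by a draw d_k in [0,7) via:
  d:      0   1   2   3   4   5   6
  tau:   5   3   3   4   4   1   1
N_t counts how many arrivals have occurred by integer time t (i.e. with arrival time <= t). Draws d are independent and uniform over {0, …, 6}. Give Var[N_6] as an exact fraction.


9030538068/13841287201

Inter-arrival values over d=0..6: [5, 3, 3, 4, 4, 1, 1]
Each d has probability 1/7, so the pmf of τ is: f(1) = 2/7, f(3) = 2/7, f(4) = 2/7, f(5) = 1/7
Let p_n(j) = P(N_n = j), with p_0 = [1]. Condition on τ_1: p_n(0) = P(τ > n), and for j >= 1, p_n(j) = Σ_{k<=n} f(k)·p_{n−k}(j−1)
p_1 = [5/7, 2/7]  (j = 0..1)
p_2 = [5/7, 10/49, 4/49]  (j = 0..2)
p_3 = [3/7, 24/49, 20/343, 8/343]  (j = 0..3)
p_4 = [1/7, 30/49, 76/343, 40/2401, 16/2401]  (j = 0..4)
p_5 = [0, 29/49, 108/343, 208/2401, 80/16807, 32/16807]  (j = 0..5)
p_6 = [0, 3/7, 20/49, 312/2401, 528/16807, 160/117649, 64/117649]  (j = 0..6)
E[N_6] = Σ j·p_6(j) = 208293/117649;  E[N_6²] = Σ j²·p_6(j) = 445533/117649
Var[N_6] = 445533/117649 − (208293/117649)² = 9030538068/13841287201


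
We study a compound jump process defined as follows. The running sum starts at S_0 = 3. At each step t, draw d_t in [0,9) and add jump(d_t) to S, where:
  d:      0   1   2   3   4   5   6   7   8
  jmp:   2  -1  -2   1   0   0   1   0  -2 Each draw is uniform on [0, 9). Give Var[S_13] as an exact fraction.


Outcome values over d=0..8: [2, -1, -2, 1, 0, 0, 1, 0, -2]
Σy = -1, Σy² = 15, M = 9
μ = -1/9 = -1/9,  σ² = 15/9 − (-1/9)² = 134/81
Independent increments: Var[S_13] = 13·σ² = 13·(134/81) = 1742/81

1742/81


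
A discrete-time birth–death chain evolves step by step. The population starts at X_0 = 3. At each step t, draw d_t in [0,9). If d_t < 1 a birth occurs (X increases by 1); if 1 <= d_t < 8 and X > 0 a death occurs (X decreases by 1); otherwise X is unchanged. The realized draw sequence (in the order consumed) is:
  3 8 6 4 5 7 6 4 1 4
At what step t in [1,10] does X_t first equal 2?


1

t=0: X=3, d=3 → death, X_1=2
t=1: X=2, d=8 → hold, X_2=2
t=2: X=2, d=6 → death, X_3=1
t=3: X=1, d=4 → death, X_4=0
t=4: X=0, d=5 → hold, X_5=0
t=5: X=0, d=7 → hold, X_6=0
t=6: X=0, d=6 → hold, X_7=0
t=7: X=0, d=4 → hold, X_8=0
t=8: X=0, d=1 → hold, X_9=0
t=9: X=0, d=4 → hold, X_10=0


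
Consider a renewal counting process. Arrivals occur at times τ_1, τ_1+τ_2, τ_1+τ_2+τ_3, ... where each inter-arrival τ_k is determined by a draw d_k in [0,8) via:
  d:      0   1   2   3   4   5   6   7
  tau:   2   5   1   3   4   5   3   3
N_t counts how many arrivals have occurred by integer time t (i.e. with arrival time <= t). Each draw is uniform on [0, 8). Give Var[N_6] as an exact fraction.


Inter-arrival values over d=0..7: [2, 5, 1, 3, 4, 5, 3, 3]
Each d has probability 1/8, so the pmf of τ is: f(1) = 1/8, f(2) = 1/8, f(3) = 3/8, f(4) = 1/8, f(5) = 1/4
Let p_n(j) = P(N_n = j), with p_0 = [1]. Condition on τ_1: p_n(0) = P(τ > n), and for j >= 1, p_n(j) = Σ_{k<=n} f(k)·p_{n−k}(j−1)
p_1 = [7/8, 1/8]  (j = 0..1)
p_2 = [3/4, 15/64, 1/64]  (j = 0..2)
p_3 = [3/8, 37/64, 23/512, 1/512]  (j = 0..3)
p_4 = [1/4, 19/32, 19/128, 31/4096, 1/4096]  (j = 0..4)
p_5 = [0, 23/32, 1/4, 123/4096, 39/32768, 1/32768]  (j = 0..5)
p_6 = [0, 31/64, 113/256, 281/4096, 89/16384, 47/262144, 1/262144]  (j = 0..6)
E[N_6] = Σ j·p_6(j) = 418289/262144;  E[N_6²] = Σ j²·p_6(j) = 775675/262144
Var[N_6] = 775675/262144 − (418289/262144)² = 28372859679/68719476736

28372859679/68719476736


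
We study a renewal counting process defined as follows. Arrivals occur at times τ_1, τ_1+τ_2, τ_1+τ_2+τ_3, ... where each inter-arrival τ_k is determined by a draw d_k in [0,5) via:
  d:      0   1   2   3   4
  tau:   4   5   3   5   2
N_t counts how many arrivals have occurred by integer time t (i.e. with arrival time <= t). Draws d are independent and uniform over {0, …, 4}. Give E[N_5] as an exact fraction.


28/25

Inter-arrival values over d=0..4: [4, 5, 3, 5, 2]
Each d has probability 1/5, so the pmf of τ is: f(2) = 1/5, f(3) = 1/5, f(4) = 1/5, f(5) = 2/5
Renewal equation for m(n) = E[N_n]: condition on τ_1 = k (if k <= n, one arrival plus a fresh copy on the remaining n−k steps): m(n) = F(n) + Σ_{k<=n} f(k)·m(n−k), where F(n) = P(τ <= n) and m(0) = 0
m(1) = F(1) = 0
m(2) = F(2) = 1/5
m(3) = F(3) = 2/5
m(4) = F(4) + f(2)·m(2) = 3/5 + 1/5·1/5 = 16/25
m(5) = F(5) + f(2)·m(3) + f(3)·m(2) = 1 + 1/5·2/5 + 1/5·1/5 = 28/25
E[N_5] = m(5) = 28/25


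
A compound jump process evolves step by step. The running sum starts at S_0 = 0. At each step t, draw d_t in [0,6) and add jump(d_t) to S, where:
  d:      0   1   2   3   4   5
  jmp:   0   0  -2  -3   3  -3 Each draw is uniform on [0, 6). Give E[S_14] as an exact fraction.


-35/3

Outcome values over d=0..5: [0, 0, -2, -3, 3, -3]
Σy = -5, Σy² = 31, M = 6
μ = -5/6 = -5/6,  σ² = 31/6 − (-5/6)² = 161/36
E[S_14] = 0 + 14·(-5/6) = -35/3


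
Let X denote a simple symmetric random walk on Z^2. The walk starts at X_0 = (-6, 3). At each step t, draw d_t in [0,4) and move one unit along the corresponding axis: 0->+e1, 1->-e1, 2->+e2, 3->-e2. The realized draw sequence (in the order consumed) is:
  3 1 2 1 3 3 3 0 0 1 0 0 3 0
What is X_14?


t=0: X=(-6, 3), d=3 → -e2, X_1=(-6, 2)
t=1: X=(-6, 2), d=1 → -e1, X_2=(-7, 2)
t=2: X=(-7, 2), d=2 → +e2, X_3=(-7, 3)
t=3: X=(-7, 3), d=1 → -e1, X_4=(-8, 3)
t=4: X=(-8, 3), d=3 → -e2, X_5=(-8, 2)
t=5: X=(-8, 2), d=3 → -e2, X_6=(-8, 1)
t=6: X=(-8, 1), d=3 → -e2, X_7=(-8, 0)
t=7: X=(-8, 0), d=0 → +e1, X_8=(-7, 0)
t=8: X=(-7, 0), d=0 → +e1, X_9=(-6, 0)
t=9: X=(-6, 0), d=1 → -e1, X_10=(-7, 0)
t=10: X=(-7, 0), d=0 → +e1, X_11=(-6, 0)
t=11: X=(-6, 0), d=0 → +e1, X_12=(-5, 0)
t=12: X=(-5, 0), d=3 → -e2, X_13=(-5, -1)
t=13: X=(-5, -1), d=0 → +e1, X_14=(-4, -1)

(-4, -1)


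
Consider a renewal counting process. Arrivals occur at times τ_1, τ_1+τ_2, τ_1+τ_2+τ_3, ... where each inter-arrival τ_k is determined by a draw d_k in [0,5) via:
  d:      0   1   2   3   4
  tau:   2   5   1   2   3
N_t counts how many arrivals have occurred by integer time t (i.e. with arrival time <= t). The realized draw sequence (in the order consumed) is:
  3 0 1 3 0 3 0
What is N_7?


2

draw d_1=3: τ_1=2, arrival time A_1=2
draw d_2=0: τ_2=2, arrival time A_2=4
draw d_3=1: τ_3=5, arrival time A_3=9
draw d_4=3: τ_4=2, arrival time A_4=11
draw d_5=0: τ_5=2, arrival time A_5=13
draw d_6=3: τ_6=2, arrival time A_6=15
draw d_7=0: τ_7=2, arrival time A_7=17
N_t over t=0..7: 0:0 1:0 2:1 3:1 4:2 5:2 6:2 7:2


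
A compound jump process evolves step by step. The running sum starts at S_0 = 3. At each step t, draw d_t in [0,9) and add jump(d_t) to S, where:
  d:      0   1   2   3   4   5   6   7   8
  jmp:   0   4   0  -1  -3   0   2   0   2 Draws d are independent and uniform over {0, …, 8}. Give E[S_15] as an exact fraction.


29/3

Outcome values over d=0..8: [0, 4, 0, -1, -3, 0, 2, 0, 2]
Σy = 4, Σy² = 34, M = 9
μ = 4/9 = 4/9,  σ² = 34/9 − (4/9)² = 290/81
E[S_15] = 3 + 15·(4/9) = 29/3


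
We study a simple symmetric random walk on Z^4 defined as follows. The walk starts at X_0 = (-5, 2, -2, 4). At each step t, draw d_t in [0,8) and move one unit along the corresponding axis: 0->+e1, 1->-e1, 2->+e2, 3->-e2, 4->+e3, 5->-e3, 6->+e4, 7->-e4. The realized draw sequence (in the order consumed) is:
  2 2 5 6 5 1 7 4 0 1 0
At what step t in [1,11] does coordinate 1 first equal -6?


t=0: X=(-5, 2, -2, 4), d=2 → +e2, X_1=(-5, 3, -2, 4)
t=1: X=(-5, 3, -2, 4), d=2 → +e2, X_2=(-5, 4, -2, 4)
t=2: X=(-5, 4, -2, 4), d=5 → -e3, X_3=(-5, 4, -3, 4)
t=3: X=(-5, 4, -3, 4), d=6 → +e4, X_4=(-5, 4, -3, 5)
t=4: X=(-5, 4, -3, 5), d=5 → -e3, X_5=(-5, 4, -4, 5)
t=5: X=(-5, 4, -4, 5), d=1 → -e1, X_6=(-6, 4, -4, 5)
t=6: X=(-6, 4, -4, 5), d=7 → -e4, X_7=(-6, 4, -4, 4)
t=7: X=(-6, 4, -4, 4), d=4 → +e3, X_8=(-6, 4, -3, 4)
t=8: X=(-6, 4, -3, 4), d=0 → +e1, X_9=(-5, 4, -3, 4)
t=9: X=(-5, 4, -3, 4), d=1 → -e1, X_10=(-6, 4, -3, 4)
t=10: X=(-6, 4, -3, 4), d=0 → +e1, X_11=(-5, 4, -3, 4)

6


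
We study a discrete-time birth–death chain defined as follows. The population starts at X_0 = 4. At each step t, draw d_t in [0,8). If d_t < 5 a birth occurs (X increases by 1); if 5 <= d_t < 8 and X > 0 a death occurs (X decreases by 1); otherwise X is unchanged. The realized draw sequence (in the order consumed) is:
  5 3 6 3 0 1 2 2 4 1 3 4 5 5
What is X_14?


t=0: X=4, d=5 → death, X_1=3
t=1: X=3, d=3 → birth, X_2=4
t=2: X=4, d=6 → death, X_3=3
t=3: X=3, d=3 → birth, X_4=4
t=4: X=4, d=0 → birth, X_5=5
t=5: X=5, d=1 → birth, X_6=6
t=6: X=6, d=2 → birth, X_7=7
t=7: X=7, d=2 → birth, X_8=8
t=8: X=8, d=4 → birth, X_9=9
t=9: X=9, d=1 → birth, X_10=10
t=10: X=10, d=3 → birth, X_11=11
t=11: X=11, d=4 → birth, X_12=12
t=12: X=12, d=5 → death, X_13=11
t=13: X=11, d=5 → death, X_14=10

10


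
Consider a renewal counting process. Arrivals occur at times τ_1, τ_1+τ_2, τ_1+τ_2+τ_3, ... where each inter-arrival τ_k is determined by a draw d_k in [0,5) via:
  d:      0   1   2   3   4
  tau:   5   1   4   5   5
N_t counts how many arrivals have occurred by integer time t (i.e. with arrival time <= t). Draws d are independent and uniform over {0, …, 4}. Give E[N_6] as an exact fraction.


21781/15625

Inter-arrival values over d=0..4: [5, 1, 4, 5, 5]
Each d has probability 1/5, so the pmf of τ is: f(1) = 1/5, f(4) = 1/5, f(5) = 3/5
Renewal equation for m(n) = E[N_n]: condition on τ_1 = k (if k <= n, one arrival plus a fresh copy on the remaining n−k steps): m(n) = F(n) + Σ_{k<=n} f(k)·m(n−k), where F(n) = P(τ <= n) and m(0) = 0
m(1) = F(1) = 1/5
m(2) = F(2) + f(1)·m(1) = 1/5 + 1/5·1/5 = 6/25
m(3) = F(3) + f(1)·m(2) = 1/5 + 1/5·6/25 = 31/125
m(4) = F(4) + f(1)·m(3) = 2/5 + 1/5·31/125 = 281/625
m(5) = F(5) + f(1)·m(4) + f(4)·m(1) = 1 + 1/5·281/625 + 1/5·1/5 = 3531/3125
m(6) = F(6) + f(1)·m(5) + f(4)·m(2) + f(5)·m(1) = 1 + 1/5·3531/3125 + 1/5·6/25 + 3/5·1/5 = 21781/15625
E[N_6] = m(6) = 21781/15625


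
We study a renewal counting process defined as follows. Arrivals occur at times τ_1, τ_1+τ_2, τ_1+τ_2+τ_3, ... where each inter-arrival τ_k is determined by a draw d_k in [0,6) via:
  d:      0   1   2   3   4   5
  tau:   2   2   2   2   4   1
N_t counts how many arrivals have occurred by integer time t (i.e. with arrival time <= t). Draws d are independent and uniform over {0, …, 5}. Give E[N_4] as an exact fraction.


Inter-arrival values over d=0..5: [2, 2, 2, 2, 4, 1]
Each d has probability 1/6, so the pmf of τ is: f(1) = 1/6, f(2) = 2/3, f(4) = 1/6
Renewal equation for m(n) = E[N_n]: condition on τ_1 = k (if k <= n, one arrival plus a fresh copy on the remaining n−k steps): m(n) = F(n) + Σ_{k<=n} f(k)·m(n−k), where F(n) = P(τ <= n) and m(0) = 0
m(1) = F(1) = 1/6
m(2) = F(2) + f(1)·m(1) = 5/6 + 1/6·1/6 = 31/36
m(3) = F(3) + f(1)·m(2) + f(2)·m(1) = 5/6 + 1/6·31/36 + 2/3·1/6 = 235/216
m(4) = F(4) + f(1)·m(3) + f(2)·m(2) = 1 + 1/6·235/216 + 2/3·31/36 = 2275/1296
E[N_4] = m(4) = 2275/1296

2275/1296


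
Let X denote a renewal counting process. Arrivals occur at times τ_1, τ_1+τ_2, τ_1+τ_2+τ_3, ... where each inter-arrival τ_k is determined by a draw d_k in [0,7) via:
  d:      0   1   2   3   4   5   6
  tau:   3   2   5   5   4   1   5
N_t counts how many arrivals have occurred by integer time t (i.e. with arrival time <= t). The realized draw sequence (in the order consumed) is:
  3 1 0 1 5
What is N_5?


1

draw d_1=3: τ_1=5, arrival time A_1=5
draw d_2=1: τ_2=2, arrival time A_2=7
draw d_3=0: τ_3=3, arrival time A_3=10
draw d_4=1: τ_4=2, arrival time A_4=12
draw d_5=5: τ_5=1, arrival time A_5=13
N_t over t=0..5: 0:0 1:0 2:0 3:0 4:0 5:1


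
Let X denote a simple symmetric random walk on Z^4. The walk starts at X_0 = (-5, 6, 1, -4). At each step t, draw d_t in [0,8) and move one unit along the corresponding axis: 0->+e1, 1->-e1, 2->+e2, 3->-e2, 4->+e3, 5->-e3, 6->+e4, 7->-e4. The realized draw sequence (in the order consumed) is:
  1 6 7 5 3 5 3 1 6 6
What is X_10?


(-7, 4, -1, -2)

t=0: X=(-5, 6, 1, -4), d=1 → -e1, X_1=(-6, 6, 1, -4)
t=1: X=(-6, 6, 1, -4), d=6 → +e4, X_2=(-6, 6, 1, -3)
t=2: X=(-6, 6, 1, -3), d=7 → -e4, X_3=(-6, 6, 1, -4)
t=3: X=(-6, 6, 1, -4), d=5 → -e3, X_4=(-6, 6, 0, -4)
t=4: X=(-6, 6, 0, -4), d=3 → -e2, X_5=(-6, 5, 0, -4)
t=5: X=(-6, 5, 0, -4), d=5 → -e3, X_6=(-6, 5, -1, -4)
t=6: X=(-6, 5, -1, -4), d=3 → -e2, X_7=(-6, 4, -1, -4)
t=7: X=(-6, 4, -1, -4), d=1 → -e1, X_8=(-7, 4, -1, -4)
t=8: X=(-7, 4, -1, -4), d=6 → +e4, X_9=(-7, 4, -1, -3)
t=9: X=(-7, 4, -1, -3), d=6 → +e4, X_10=(-7, 4, -1, -2)


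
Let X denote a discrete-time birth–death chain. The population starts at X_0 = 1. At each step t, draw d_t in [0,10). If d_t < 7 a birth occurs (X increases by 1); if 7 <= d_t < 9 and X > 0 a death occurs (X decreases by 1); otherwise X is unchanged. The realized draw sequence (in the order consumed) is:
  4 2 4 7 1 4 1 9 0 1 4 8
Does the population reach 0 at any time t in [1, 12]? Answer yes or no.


no

t=0: X=1, d=4 → birth, X_1=2
t=1: X=2, d=2 → birth, X_2=3
t=2: X=3, d=4 → birth, X_3=4
t=3: X=4, d=7 → death, X_4=3
t=4: X=3, d=1 → birth, X_5=4
t=5: X=4, d=4 → birth, X_6=5
t=6: X=5, d=1 → birth, X_7=6
t=7: X=6, d=9 → hold, X_8=6
t=8: X=6, d=0 → birth, X_9=7
t=9: X=7, d=1 → birth, X_10=8
t=10: X=8, d=4 → birth, X_11=9
t=11: X=9, d=8 → death, X_12=8


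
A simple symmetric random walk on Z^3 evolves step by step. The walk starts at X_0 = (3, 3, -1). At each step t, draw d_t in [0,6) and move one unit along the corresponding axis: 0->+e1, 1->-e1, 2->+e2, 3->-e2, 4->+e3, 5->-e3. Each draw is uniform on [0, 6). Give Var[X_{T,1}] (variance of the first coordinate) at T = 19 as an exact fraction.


19/3

Outcome values over d=0..5: [1, -1, 0, 0, 0, 0]
Σy = 0, Σy² = 2, M = 6
μ = 0/6 = 0,  σ² = 2/6 − (0)² = 1/3
Independent increments: Var[X_19] = 19·σ² = 19·(1/3) = 19/3


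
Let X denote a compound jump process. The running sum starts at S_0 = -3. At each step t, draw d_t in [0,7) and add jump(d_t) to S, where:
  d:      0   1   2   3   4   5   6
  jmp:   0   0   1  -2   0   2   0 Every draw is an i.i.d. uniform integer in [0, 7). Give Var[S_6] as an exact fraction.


Outcome values over d=0..6: [0, 0, 1, -2, 0, 2, 0]
Σy = 1, Σy² = 9, M = 7
μ = 1/7 = 1/7,  σ² = 9/7 − (1/7)² = 62/49
Independent increments: Var[S_6] = 6·σ² = 6·(62/49) = 372/49

372/49


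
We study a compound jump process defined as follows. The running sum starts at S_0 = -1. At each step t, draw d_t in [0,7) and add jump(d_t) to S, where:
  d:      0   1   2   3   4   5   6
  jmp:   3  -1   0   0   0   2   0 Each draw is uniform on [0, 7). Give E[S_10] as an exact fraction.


33/7

Outcome values over d=0..6: [3, -1, 0, 0, 0, 2, 0]
Σy = 4, Σy² = 14, M = 7
μ = 4/7 = 4/7,  σ² = 14/7 − (4/7)² = 82/49
E[S_10] = -1 + 10·(4/7) = 33/7
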